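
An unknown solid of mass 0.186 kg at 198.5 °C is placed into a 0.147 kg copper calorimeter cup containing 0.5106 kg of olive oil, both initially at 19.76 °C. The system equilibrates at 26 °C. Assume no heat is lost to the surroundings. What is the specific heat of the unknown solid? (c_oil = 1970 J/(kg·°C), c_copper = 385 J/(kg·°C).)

c ≈ 207 J/(kg·°C)

Energy conservation, ΣQ = 0:
0.186×c×(26 − 198.5) + 0.5106×1970×(26 − 19.76) + 0.147×385×(26 − 19.76) = 0
-32.09 c = -6629.9
c = -6629.9/-32.09 ≈ 206.6 J/(kg·°C)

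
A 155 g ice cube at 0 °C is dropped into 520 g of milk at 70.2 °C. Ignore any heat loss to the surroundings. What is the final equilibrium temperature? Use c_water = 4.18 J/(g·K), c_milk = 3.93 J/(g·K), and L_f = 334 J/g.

T_f ≈ 34.1 °C

Setting the total heat transfer to zero:
melt ice: 155×334 = 51770
  warm the meltwater: 647.9 T
  milk: 2043.6(T − 70.2)
2691.5 T = 143461 − 51770 = 91691
T ≈ 34.07 °C — above 0 °C, consistent with complete melting.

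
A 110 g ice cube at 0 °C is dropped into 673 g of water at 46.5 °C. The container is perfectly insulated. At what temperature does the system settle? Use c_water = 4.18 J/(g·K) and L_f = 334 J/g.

Energy conservation, ΣQ = 0:
melt ice: 110·334 = 36740; meltwater 0→T: 110·4.18·T = 459.8 T; water: 2813.1(T − 46.5)
3272.9 T = 130811 − 36740 = 94071
T ≈ 28.74 °C (positive, so assuming full melt was valid).

T_f ≈ 28.7 °C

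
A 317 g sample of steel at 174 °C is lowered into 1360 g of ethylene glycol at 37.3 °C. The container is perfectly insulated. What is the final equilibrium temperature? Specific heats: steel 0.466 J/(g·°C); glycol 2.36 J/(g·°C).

T_f ≈ 43.3 °C

|Q_steel| = |Q_glycol|:
317·0.466·(174 − T) = 1360·2.36·(T − 37.3)
147.72(174 − T) = 3209.6(T − 37.3)
3357.3 T = 145422  ⇒  T ≈ 43.31 °C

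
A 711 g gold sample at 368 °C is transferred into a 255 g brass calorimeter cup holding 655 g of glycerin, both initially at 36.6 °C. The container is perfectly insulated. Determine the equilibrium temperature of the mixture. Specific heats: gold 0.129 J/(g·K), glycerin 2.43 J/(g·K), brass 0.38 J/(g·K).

T_f ≈ 53.7 °C

Taking heat into each body as positive, Σ m c ΔT = 0:
711·0.129·(T − 368) + 655·2.43·(T − 36.6) + 255·0.38·(T − 36.6) = 0
91.72(T − 368) + 1591.7(T − 36.6) + 96.9(T − 36.6) = 0
(91.72 + 1591.7 + 96.9) T = 91.72·368 + 1591.7·36.6 + 96.9·36.6
T = 95554 / 1780.3 = 53.7 °C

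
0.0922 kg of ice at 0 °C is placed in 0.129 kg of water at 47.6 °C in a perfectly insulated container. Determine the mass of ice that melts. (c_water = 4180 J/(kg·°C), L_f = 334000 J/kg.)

Heat available from the water dropping to 0 °C: 0.129·4180·47.6 = 25667 J.
Fully melting the ice requires m_ice L_f = 0.0922·334000 = 30795 J.
25667 J < 30795 J, so only part of the ice melts and the system sits at 0 °C.
Mass melted = 25667/334000 ≈ 0.07685 kg.

m_melted ≈ 0.0768 kg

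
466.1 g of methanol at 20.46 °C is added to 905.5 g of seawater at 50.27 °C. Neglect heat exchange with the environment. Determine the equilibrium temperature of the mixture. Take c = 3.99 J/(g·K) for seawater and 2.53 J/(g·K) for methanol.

With ΣQ=0 the equilibrium temperature is the m·c-weighted mean:
T_f = (3612.9×50.27 + 1179.2×20.46) / (3612.9 + 1179.2)
    = 205750 / 4792.2 ≈ 42.93 °C

T_f ≈ 42.9 °C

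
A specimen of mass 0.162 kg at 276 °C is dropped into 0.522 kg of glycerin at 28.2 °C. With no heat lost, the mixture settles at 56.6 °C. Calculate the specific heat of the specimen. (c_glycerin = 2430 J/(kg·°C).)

c ≈ 1010 J/(kg·°C)

Taking heat into each body as positive, Σ m c ΔT = 0:
0.162·c·(56.6 − 276) + 0.522·2430·(56.6 − 28.2) = 0
-35.54 c = -36024
c = -36024/-35.54 ≈ 1014 J/(kg·°C)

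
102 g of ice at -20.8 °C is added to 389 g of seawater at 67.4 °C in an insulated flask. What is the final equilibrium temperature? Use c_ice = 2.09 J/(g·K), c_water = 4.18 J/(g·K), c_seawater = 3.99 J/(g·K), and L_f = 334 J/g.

Energy balance with sensible and latent terms:
warm ice to 0 °C: 102×2.09×(0 − (-20.8)) = 4434.1; latent heat to melt: 102×334 = 34068; meltwater 0→T: 102×4.18×T = 426.36 T; seawater: 1552.1(T − 67.4)
1978.5 T = 104612 − 38502 = 66110
T ≈ 33.41 °C. Since T > 0 °C, the all-ice-melts assumption holds.

T_f ≈ 33.4 °C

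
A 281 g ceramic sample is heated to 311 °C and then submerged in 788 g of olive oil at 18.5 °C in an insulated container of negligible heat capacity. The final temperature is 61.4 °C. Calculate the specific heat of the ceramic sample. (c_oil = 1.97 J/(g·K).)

Heat lost by the ceramic sample = heat gained by the oil:
281×c×(311 − 61.4) = 788×1.97×(61.4 − 18.5)
70138 c = 66596  ⇒  c ≈ 0.9495 J/(g·K)

c ≈ 0.95 J/(g·K)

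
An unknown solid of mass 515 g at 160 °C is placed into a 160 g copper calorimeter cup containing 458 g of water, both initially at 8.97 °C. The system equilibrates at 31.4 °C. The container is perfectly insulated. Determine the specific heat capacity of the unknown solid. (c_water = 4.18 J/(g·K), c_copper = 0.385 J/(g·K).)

c ≈ 0.669 J/(g·K)

Taking heat into each body as positive, Σ m c ΔT = 0:
515×c×(31.4 − 160) + 458×4.18×(31.4 − 8.97) + 160×0.385×(31.4 − 8.97) = 0
-66229 c = -44323
c = -44323/-66229 ≈ 0.6692 J/(g·K)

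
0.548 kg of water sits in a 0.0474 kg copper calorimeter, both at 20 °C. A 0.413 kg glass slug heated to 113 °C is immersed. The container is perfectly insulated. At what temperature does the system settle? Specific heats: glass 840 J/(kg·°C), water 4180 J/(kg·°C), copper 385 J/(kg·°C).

Taking heat into each body as positive, Σ m c ΔT = 0:
0.413·840·(T − 113) + 0.548·4180·(T − 20) + 0.0474·385·(T − 20) = 0
346.92(T − 113) + 2290.6(T − 20) + 18.25(T − 20) = 0
(346.92 + 2290.6 + 18.25) T = 346.92·113 + 2290.6·20 + 18.25·20
T = 85380 / 2655.8 = 32.1 °C

T_f ≈ 32.1 °C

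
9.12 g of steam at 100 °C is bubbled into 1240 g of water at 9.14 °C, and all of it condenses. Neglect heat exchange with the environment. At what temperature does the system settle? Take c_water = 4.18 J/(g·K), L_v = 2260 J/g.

T_f ≈ 13.8 °C

Taking heat into each body as positive, Σ m c ΔT = 0:
latent heat released on condensation: 9.12·2260 = 20611; condensed water 100 °C→T: 38.12(T − 100); original water: 5183.2(T − 9.14)
5221.3 T = 20611 + 3812.2 + 47374 = 71798
T ≈ 13.75 °C (< 100 °C, so full condensation is consistent).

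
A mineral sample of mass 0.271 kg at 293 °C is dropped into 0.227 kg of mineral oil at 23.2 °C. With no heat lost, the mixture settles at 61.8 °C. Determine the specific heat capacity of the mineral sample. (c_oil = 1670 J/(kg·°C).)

Heat lost by the mineral sample = heat gained by the oil:
0.271·c·(293 − 61.8) = 0.227·1670·(61.8 − 23.2)
62.66 c = 14633  ⇒  c ≈ 233.5 J/(kg·°C)

c ≈ 234 J/(kg·°C)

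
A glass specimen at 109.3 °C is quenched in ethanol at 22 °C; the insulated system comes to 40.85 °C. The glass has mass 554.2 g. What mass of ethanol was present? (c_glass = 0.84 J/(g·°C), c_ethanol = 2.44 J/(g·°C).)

m ≈ 693 g

Heat gained plus heat lost sum to zero:
554.2·0.84·(40.85 − 109.3) + m·2.44·(40.85 − 22) = 0
45.99 m = 31865
m = 31865/45.99 ≈ 692.8 g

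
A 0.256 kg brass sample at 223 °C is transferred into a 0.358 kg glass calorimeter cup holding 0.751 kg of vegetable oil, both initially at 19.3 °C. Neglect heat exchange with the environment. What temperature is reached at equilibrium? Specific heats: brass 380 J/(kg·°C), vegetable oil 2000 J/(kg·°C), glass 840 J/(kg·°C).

Taking heat into each body as positive, Σ m c ΔT = 0:
0.256·380·(T − 223) + 0.751·2000·(T − 19.3) + 0.358·840·(T − 19.3) = 0
(97.28 + 1502 + 300.72) T = 97.28·223 + 1502·19.3 + 300.72·19.3
T ≈ 29.73 °C

T_f ≈ 29.7 °C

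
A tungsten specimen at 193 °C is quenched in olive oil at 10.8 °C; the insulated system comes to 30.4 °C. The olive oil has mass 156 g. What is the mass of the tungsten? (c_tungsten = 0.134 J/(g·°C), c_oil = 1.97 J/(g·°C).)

m ≈ 276 g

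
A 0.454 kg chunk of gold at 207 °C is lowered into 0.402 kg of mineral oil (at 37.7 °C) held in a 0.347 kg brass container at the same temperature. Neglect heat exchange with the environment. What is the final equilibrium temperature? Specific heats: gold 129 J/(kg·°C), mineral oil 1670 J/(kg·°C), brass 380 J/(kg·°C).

T_f ≈ 49.2 °C

Heat gained plus heat lost sum to zero:
0.454×129×(T − 207) + 0.402×1670×(T − 37.7) + 0.347×380×(T − 37.7) = 0
58.57(T − 207) + 671.34(T − 37.7) + 131.86(T − 37.7) = 0
(58.57 + 671.34 + 131.86) T = 58.57×207 + 671.34×37.7 + 131.86×37.7
T = 42404/861.77 ≈ 49.21 °C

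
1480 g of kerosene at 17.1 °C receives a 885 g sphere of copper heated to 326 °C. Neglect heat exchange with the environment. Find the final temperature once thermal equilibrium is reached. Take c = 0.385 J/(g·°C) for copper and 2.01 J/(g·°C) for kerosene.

T_f = Σ m_i c_i T_i / Σ m_i c_i:
T_f = (340.73·326 + 2974.8·17.1) / (340.73 + 2974.8)
    = 161945 / 3315.5 ≈ 48.84 °C

T_f ≈ 48.8 °C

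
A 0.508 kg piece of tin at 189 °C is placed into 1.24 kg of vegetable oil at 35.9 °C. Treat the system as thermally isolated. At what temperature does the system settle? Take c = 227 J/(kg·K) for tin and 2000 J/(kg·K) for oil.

T_f ≈ 42.7 °C

Heat lost by the tin equals heat gained by the oil:
0.508×227×(189 − T) = 1.24×2000×(T − 35.9)
115.32(189 − T) = 2480(T − 35.9)
2595.3 T = 110827  ⇒  T ≈ 42.70 °C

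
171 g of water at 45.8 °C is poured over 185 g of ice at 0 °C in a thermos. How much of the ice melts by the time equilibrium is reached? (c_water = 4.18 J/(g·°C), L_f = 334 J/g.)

m_melted ≈ 98 g

Cooling the water to 0 °C releases 171×4.18×45.8 = 32737 J.
Fully melting the ice requires m_ice L_f = 185×334 = 61790 J.
32737 J < 61790 J, so only part of the ice melts and the system sits at 0 °C.
m_melted×334 = 32737  ⇒  m_melted ≈ 98.01 g.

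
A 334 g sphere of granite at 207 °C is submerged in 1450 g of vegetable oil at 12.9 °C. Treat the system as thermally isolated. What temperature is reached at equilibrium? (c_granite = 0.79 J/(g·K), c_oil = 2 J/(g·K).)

Conservation of energy gives ΣQ = 0:
334×0.79×(T − 207) + 1450×2×(T − 12.9) = 0
263.86(T − 207) + 2900(T − 12.9) = 0
3163.9 T = 92029
T = 92029/3163.9 ≈ 29.09 °C

T_f ≈ 29.1 °C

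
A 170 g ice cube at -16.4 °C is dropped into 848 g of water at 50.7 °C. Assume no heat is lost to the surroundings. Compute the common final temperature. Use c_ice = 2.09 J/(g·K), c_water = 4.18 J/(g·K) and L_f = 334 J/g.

Setting the total heat transfer to zero:
ice -16.4→0 °C: 170×2.09×16.4 = 5826.9; fusion: m_ice L_f = 170×334 = 56780; meltwater 0→T: 170×4.18×T = 710.6 T; water cools: 848×4.18×(T − 50.7) = 3544.6(T − 50.7)
4255.2 T = 179713 − 62607 = 117106
T ≈ 27.52 °C (positive, so assuming full melt was valid).

T_f ≈ 27.5 °C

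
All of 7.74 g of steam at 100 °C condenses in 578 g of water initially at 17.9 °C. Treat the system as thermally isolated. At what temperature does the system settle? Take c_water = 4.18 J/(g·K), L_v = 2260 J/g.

T_f ≈ 26.1 °C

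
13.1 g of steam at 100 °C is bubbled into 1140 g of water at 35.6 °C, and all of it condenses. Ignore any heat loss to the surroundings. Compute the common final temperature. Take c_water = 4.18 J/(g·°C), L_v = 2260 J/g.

T_f ≈ 42.5 °C

Energy balance with sensible and latent terms:
condense steam: −13.1×2260 = −29606; condensate cools 100→T: 13.1×4.18×(T − 100) = 54.76(T − 100); water warms: 1140×4.18×(T − 35.6) = 4765.2(T − 35.6)
4820 T = 29606 + 5475.8 + 169641 = 204723
T ≈ 42.47 °C, under the boiling point, so the assumption holds.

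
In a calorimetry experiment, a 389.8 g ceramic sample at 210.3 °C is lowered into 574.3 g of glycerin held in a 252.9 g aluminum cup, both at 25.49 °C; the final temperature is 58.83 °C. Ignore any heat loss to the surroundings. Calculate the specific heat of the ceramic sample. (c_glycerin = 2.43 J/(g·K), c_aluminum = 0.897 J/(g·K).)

c ≈ 0.916 J/(g·K)

Conservation of energy gives ΣQ = 0:
389.8·c·(58.83 − 210.3) + 574.3·2.43·(58.83 − 25.49) + 252.9·0.897·(58.83 − 25.49) = 0
-59043 c = -54091
c = -54091/-59043 ≈ 0.9161 J/(g·K)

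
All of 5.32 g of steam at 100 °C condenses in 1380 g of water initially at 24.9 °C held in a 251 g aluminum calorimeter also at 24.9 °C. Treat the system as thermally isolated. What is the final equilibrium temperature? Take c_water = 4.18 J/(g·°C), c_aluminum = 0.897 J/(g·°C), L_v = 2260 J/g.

T_f ≈ 27.2 °C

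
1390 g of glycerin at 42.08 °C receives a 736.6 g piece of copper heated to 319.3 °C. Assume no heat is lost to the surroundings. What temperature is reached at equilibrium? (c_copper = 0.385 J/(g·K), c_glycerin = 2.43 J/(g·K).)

Heat gained plus heat lost sum to zero:
736.6×0.385×(T − 319.3) + 1390×2.43×(T − 42.08) = 0
3661.3 T = 232684
T = 232684 / 3661.3 = 63.6 °C

T_f ≈ 63.6 °C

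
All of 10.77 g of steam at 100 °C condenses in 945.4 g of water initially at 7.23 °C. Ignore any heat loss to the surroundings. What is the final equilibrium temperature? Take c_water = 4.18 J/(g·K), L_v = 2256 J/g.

T_f ≈ 14.4 °C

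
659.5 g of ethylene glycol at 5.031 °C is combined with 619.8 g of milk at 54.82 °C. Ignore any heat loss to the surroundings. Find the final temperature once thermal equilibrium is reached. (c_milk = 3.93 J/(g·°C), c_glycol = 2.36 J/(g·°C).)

T_f ≈ 35.4 °C

Net heat exchanged in the isolated system is zero:
619.8*3.93*(T − 54.82) + 659.5*2.36*(T − 5.031) = 0
2435.8(T − 54.82) + 1556.4(T − 5.031) = 0
3992.2 T = 141362
T = 141362/3992.2 ≈ 35.41 °C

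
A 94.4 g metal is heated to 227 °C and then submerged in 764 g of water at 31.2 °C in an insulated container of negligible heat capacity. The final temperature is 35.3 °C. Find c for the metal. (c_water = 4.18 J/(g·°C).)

m_s c (T_s − T_f) = m_water c_water (T_f − T_0):
94.4×c×(227 − 35.3) = 764×4.18×(35.3 − 31.2)
18096 c = 13093  ⇒  c ≈ 0.7235 J/(g·°C)

c ≈ 0.724 J/(g·°C)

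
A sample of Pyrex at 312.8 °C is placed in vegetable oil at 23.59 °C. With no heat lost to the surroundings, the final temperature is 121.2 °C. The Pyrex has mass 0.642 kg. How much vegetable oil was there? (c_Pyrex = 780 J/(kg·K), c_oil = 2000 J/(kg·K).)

Energy conservation, ΣQ = 0:
0.642·780·(121.2 − 312.8) + m·2000·(121.2 − 23.59) = 0
195220 m = 95946
m = 95946/195220 ≈ 0.4915 kg

m ≈ 0.491 kg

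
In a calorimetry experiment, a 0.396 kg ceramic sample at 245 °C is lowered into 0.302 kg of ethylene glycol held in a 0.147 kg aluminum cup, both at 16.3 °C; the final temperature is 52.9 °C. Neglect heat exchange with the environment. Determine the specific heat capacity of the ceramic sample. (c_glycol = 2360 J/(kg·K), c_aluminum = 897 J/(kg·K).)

Conservation of energy gives ΣQ = 0:
0.396·c·(52.9 − 245) + 0.302·2360·(52.9 − 16.3) + 0.147·897·(52.9 − 16.3) = 0
-76.07 c = -30912
c = -30912/-76.07 ≈ 406.3 J/(kg·K)

c ≈ 406 J/(kg·K)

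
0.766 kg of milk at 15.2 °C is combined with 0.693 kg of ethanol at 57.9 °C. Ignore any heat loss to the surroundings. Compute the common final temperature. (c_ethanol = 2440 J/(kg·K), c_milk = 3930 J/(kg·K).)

Net heat exchanged in the isolated system is zero:
0.693*2440*(T − 57.9) + 0.766*3930*(T − 15.2) = 0
4701.3 T = 143662
T ≈ 30.56 °C

T_f ≈ 30.6 °C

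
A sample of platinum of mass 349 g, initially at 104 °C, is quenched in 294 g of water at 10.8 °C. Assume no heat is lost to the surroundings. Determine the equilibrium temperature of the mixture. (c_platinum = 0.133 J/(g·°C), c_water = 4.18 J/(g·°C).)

T_f ≈ 14.2 °C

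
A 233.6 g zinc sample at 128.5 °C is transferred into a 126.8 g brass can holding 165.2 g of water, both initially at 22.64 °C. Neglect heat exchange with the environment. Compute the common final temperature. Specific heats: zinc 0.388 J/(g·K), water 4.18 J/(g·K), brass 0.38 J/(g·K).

Let T be the final temperature. ΣQ_i = 0:
233.6×0.388×(T − 128.5) + 165.2×4.18×(T − 22.64) + 126.8×0.38×(T − 22.64) = 0
829.36 T = 28371
T ≈ 34.21 °C

T_f ≈ 34.2 °C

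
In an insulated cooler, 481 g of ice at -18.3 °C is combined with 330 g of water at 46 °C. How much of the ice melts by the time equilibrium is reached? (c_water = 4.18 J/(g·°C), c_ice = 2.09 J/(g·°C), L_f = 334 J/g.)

m_melted ≈ 135 g

Cooling the water to 0 °C releases 330×4.18×46 = 63452 J.
Warming the ice to 0 °C takes 481×2.09×18.3 = 18397 J, leaving 45056 J for melting.
To melt every bit of ice: 481×334 = 160654 J.
45056 J < 160654 J, so only part of the ice melts and the system sits at 0 °C.
Mass melted = 45056/334 ≈ 134.9 g.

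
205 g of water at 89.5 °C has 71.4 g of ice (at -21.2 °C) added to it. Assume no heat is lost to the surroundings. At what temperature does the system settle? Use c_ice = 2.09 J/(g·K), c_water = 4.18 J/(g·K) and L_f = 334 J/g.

Heat gained plus heat lost sum to zero:
warm ice to 0 °C: 71.4·2.09·(0 − (-21.2)) = 3163.6; latent heat to melt: 71.4·334 = 23848; warm the meltwater: 298.45 T; water: 856.9(T − 89.5)
1155.4 T = 76693 − 27011 = 49681
T ≈ 43.00 °C. Since T > 0 °C, the all-ice-melts assumption holds.

T_f ≈ 43.0 °C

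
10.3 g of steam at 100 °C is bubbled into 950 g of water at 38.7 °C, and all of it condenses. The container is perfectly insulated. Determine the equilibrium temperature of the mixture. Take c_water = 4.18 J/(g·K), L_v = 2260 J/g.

Energy conservation, ΣQ = 0:
condense steam: −10.3×2260 = −23278
  condensate cools 100→T: 10.3×4.18×(T − 100) = 43.05(T − 100)
  original water: 3971(T − 38.7)
4014.1 T = 23278 + 4305.4 + 153678 = 181261
T ≈ 45.16 °C, under the boiling point, so the assumption holds.

T_f ≈ 45.2 °C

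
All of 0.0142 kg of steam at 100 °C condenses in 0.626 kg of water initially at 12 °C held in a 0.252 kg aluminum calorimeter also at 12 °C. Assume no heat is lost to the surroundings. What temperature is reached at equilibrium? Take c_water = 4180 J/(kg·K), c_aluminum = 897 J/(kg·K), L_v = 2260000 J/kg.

Let T be the final temperature. ΣQ_i = 0:
latent heat released on condensation: 0.0142×2260000 = 32092
  condensed water 100 °C→T: 59.36(T − 100)
  water warms: 0.626×4180×(T − 12) = 2616.7(T − 12)
  aluminum cup: 0.252×897×(T − 12) = 226.04(T − 12)
2902.1 T = 32092 + 5935.6 + 34113 = 72140
T ≈ 24.86 °C — below 100 °C, confirming all the steam condensed.

T_f ≈ 24.9 °C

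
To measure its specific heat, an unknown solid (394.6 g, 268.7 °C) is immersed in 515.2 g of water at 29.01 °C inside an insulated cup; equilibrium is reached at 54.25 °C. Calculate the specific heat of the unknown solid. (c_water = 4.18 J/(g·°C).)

c ≈ 0.642 J/(g·°C)

m_s c (T_s − T_f) = m_water c_water (T_f − T_0):
394.6×c×(268.7 − 54.25) = 515.2×4.18×(54.25 − 29.01)
84622 c = 54355  ⇒  c ≈ 0.6423 J/(g·°C)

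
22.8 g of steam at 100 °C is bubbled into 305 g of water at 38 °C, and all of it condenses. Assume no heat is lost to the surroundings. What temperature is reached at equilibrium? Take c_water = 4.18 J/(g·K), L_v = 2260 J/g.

T_f ≈ 79.9 °C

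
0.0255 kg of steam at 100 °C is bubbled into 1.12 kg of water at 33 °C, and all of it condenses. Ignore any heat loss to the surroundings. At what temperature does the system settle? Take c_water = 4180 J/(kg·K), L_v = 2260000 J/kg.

T_f ≈ 46.5 °C

Setting the total heat transfer to zero:
steam→water at 100 °C releases m L_v = 0.0255·2260000 = 57630; condensate cools 100→T: 0.0255·4180·(T − 100) = 106.59(T − 100); original water: 4681.6(T − 33)
4788.2 T = 57630 + 10659 + 154493 = 222782
T ≈ 46.53 °C — below 100 °C, confirming all the steam condensed.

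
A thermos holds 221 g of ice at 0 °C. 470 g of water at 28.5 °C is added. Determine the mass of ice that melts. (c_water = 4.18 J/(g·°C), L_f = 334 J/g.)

m_melted ≈ 168 g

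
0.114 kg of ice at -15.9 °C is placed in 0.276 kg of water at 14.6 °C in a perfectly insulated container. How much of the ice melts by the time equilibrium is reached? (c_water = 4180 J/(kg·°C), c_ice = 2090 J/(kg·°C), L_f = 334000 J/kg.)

m_melted ≈ 0.0391 kg

Water can give up m c ΔT = 0.276×4180×14.6 = 16844 J before reaching 0 °C.
Of that, 0.114×2090×15.9 = 3788.3 J goes to bring the ice to 0 °C, leaving 13055 J.
Fully melting the ice requires m_ice L_f = 0.114×334000 = 38076 J.
13055 J < 38076 J, so only part of the ice melts and the system sits at 0 °C.
m_melt = 13055 / L_f = 0.03909 kg.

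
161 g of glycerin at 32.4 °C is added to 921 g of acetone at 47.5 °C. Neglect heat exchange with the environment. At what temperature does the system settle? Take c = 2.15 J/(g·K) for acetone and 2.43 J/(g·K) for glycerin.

T_f is the heat-capacity-weighted average of the initial temperatures:
T_f = (1980.1*47.5 + 391.23*32.4) / (1980.1 + 391.23)
    = 106733 / 2371.4 ≈ 45.01 °C

T_f ≈ 45.0 °C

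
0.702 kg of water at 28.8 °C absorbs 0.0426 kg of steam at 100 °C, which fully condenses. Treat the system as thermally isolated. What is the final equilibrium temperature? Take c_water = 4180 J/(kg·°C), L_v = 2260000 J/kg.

T_f ≈ 63.8 °C

Energy balance with sensible and latent terms:
condense steam: −0.0426·2260000 = −96276
  condensed water 100 °C→T: 178.07(T − 100)
  original water: 2934.4(T − 28.8)
3112.4 T = 96276 + 17807 + 84510 = 198592
T ≈ 63.81 °C — below 100 °C, confirming all the steam condensed.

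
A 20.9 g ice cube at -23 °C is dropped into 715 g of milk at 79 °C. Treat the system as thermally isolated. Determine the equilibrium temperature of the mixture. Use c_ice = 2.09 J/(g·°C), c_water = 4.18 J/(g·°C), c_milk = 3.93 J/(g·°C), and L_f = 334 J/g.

Conservation of energy gives ΣQ = 0:
ice -23→0 °C: 20.9·2.09·23 = 1004.7
  melt ice: 20.9·334 = 6980.6
  meltwater 0→T: 20.9·4.18·T = 87.36 T
  milk: 2810(T − 79)
2897.3 T = 221986 − 7985.3 = 214001
T ≈ 73.86 °C. Since T > 0 °C, the all-ice-melts assumption holds.

T_f ≈ 73.9 °C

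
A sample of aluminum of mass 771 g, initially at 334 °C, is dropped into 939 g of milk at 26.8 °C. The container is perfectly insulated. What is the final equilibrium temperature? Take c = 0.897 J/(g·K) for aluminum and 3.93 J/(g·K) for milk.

T_f ≈ 75.3 °C

Net heat exchanged in the isolated system is zero:
771*0.897*(T − 334) + 939*3.93*(T − 26.8) = 0
691.59(T − 334) + 3690.3(T − 26.8) = 0
4381.9 T = 329889
T ≈ 75.29 °C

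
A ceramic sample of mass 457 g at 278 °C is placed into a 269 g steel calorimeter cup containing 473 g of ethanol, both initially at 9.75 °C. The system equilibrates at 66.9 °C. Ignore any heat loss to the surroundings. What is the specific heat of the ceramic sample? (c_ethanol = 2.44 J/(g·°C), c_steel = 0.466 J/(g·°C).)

c ≈ 0.758 J/(g·°C)

Let T be the final temperature. ΣQ_i = 0:
457·c·(66.9 − 278) + 473·2.44·(66.9 − 9.75) + 269·0.466·(66.9 − 9.75) = 0
-96473 c = -73122
c = -73122/-96473 ≈ 0.758 J/(g·°C)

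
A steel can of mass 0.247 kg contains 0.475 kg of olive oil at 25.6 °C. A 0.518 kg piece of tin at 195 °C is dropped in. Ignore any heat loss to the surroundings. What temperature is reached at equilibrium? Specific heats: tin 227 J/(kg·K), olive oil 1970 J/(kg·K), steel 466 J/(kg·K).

T_f ≈ 42.6 °C

T_f is the heat-capacity-weighted average of the initial temperatures:
T_f = (117.59*195 + 935.75*25.6 + 115.1*25.6) / (117.59 + 935.75 + 115.1)
    = 49831 / 1168.4 ≈ 42.65 °C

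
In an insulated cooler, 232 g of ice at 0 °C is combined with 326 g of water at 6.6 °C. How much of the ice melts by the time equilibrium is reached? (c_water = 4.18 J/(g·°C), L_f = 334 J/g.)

m_melted ≈ 26.9 g

Cooling the water to 0 °C releases 326×4.18×6.6 = 8993.7 J.
To melt every bit of ice: 232×334 = 77488 J.
Since 8993.7 < 77488 J, not all the ice melts; equilibrium is at 0 °C.
m_melt = 8993.7 / L_f = 26.93 g.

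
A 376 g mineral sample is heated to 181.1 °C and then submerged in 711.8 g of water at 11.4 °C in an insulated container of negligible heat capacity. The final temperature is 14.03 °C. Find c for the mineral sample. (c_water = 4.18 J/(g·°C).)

Taking heat into each body as positive, Σ m c ΔT = 0:
376·c·(14.03 − 181.1) + 711.8·4.18·(14.03 − 11.4) = 0
-62818 c = -7825.1
c = -7825.1/-62818 ≈ 0.1246 J/(g·°C)

c ≈ 0.125 J/(g·°C)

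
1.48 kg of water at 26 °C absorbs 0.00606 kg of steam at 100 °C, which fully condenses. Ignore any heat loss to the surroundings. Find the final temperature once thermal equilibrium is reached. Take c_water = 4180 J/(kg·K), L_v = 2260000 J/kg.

Taking heat into each body as positive, Σ m c ΔT = 0:
latent heat released on condensation: 0.00606·2260000 = 13696; condensed water 100 °C→T: 25.33(T − 100); water warms: 1.48·4180·(T − 26) = 6186.4(T − 26)
6211.7 T = 13696 + 2533.1 + 160846 = 177075
T ≈ 28.51 °C, under the boiling point, so the assumption holds.

T_f ≈ 28.5 °C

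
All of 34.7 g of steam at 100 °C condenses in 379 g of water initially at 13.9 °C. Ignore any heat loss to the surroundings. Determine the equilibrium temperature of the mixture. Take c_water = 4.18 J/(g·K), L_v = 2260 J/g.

T_f ≈ 66.5 °C

Setting the total heat transfer to zero:
steam→water at 100 °C releases m L_v = 34.7×2260 = 78422; condensate cools 100→T: 34.7×4.18×(T − 100) = 145.05(T − 100); original water: 1584.2(T − 13.9)
1729.3 T = 78422 + 14505 + 22021 = 114947
T ≈ 66.47 °C (< 100 °C, so full condensation is consistent).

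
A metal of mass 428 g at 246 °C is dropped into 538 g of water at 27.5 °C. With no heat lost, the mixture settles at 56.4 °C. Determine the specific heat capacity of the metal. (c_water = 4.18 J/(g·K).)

Heat lost by the metal = heat gained by the water:
428×c×(246 − 56.4) = 538×4.18×(56.4 − 27.5)
81149 c = 64991  ⇒  c ≈ 0.8009 J/(g·K)

c ≈ 0.801 J/(g·K)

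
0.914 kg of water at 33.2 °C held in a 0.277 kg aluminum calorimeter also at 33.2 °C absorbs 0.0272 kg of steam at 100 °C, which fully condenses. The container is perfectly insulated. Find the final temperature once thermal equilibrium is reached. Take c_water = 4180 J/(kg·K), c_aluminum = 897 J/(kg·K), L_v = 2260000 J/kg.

T_f ≈ 49.7 °C

Energy balance with sensible and latent terms:
steam→water at 100 °C releases m L_v = 0.0272×2260000 = 61472
  condensed water 100 °C→T: 113.7(T − 100)
  water warms: 0.914×4180×(T − 33.2) = 3820.5(T − 33.2)
  cup: 248.47(T − 33.2)
4182.7 T = 61472 + 11370 + 135090 = 207932
T ≈ 49.71 °C, under the boiling point, so the assumption holds.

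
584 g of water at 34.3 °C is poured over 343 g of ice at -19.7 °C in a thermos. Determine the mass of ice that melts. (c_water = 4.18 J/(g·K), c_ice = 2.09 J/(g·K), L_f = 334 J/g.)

m_melted ≈ 208 g

Heat available from the water dropping to 0 °C: 584×4.18×34.3 = 83730 J.
Warming the ice to 0 °C takes 343×2.09×19.7 = 14122 J, leaving 69608 J for melting.
Fully melting the ice requires m_ice L_f = 343×334 = 114562 J.
Since 69608 < 114562 J, not all the ice melts; equilibrium is at 0 °C.
m_melted×334 = 69608  ⇒  m_melted ≈ 208.4 g.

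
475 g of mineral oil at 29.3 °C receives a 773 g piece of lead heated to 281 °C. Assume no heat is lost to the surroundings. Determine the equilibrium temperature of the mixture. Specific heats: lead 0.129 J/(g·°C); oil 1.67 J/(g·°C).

Heat lost by the lead equals heat gained by the oil:
773*0.129*(281 − T) = 475*1.67*(T − 29.3)
99.72(281 − T) = 793.25(T − 29.3)
892.97 T = 51263  ⇒  T ≈ 57.41 °C

T_f ≈ 57.4 °C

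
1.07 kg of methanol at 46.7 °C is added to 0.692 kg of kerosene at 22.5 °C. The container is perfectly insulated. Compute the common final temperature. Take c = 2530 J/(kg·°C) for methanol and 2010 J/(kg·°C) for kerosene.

T_f ≈ 38.5 °C

Set heat shed by the hot body equal to heat absorbed by the cold body:
1.07×2530×(46.7 − T) = 0.692×2010×(T − 22.5)
2707.1(46.7 − T) = 1390.9(T − 22.5)
4098 T = 157717  ⇒  T ≈ 38.49 °C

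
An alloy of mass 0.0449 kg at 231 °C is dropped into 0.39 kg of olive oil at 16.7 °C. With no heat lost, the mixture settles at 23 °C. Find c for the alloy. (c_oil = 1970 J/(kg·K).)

c ≈ 518 J/(kg·K)

Heat lost by the alloy = heat gained by the oil:
0.0449·c·(231 − 23) = 0.39·1970·(23 − 16.7)
9.339 c = 4840.3  ⇒  c ≈ 518.3 J/(kg·K)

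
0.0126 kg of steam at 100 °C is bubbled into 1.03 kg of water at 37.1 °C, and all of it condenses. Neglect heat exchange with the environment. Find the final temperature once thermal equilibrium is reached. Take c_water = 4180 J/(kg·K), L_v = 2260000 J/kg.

T_f ≈ 44.4 °C

Conservation of energy gives ΣQ = 0:
steam→water at 100 °C releases m L_v = 0.0126×2260000 = 28476; condensate cools 100→T: 0.0126×4180×(T − 100) = 52.67(T − 100); water warms: 1.03×4180×(T − 37.1) = 4305.4(T − 37.1)
4358.1 T = 28476 + 5266.8 + 159730 = 193473
T ≈ 44.39 °C — below 100 °C, confirming all the steam condensed.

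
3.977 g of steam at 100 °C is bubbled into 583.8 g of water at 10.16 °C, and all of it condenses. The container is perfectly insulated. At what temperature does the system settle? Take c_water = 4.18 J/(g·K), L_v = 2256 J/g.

T_f ≈ 14.4 °C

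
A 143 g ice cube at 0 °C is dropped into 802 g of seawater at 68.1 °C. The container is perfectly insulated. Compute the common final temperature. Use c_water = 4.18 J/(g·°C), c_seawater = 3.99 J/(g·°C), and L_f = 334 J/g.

T_f ≈ 44.8 °C

Conservation of energy gives ΣQ = 0:
fusion: m_ice L_f = 143×334 = 47762; warm the meltwater: 597.74 T; seawater cools: 802×3.99×(T − 68.1) = 3200(T − 68.1)
3797.7 T = 217919 − 47762 = 170157
T ≈ 44.80 °C (positive, so assuming full melt was valid).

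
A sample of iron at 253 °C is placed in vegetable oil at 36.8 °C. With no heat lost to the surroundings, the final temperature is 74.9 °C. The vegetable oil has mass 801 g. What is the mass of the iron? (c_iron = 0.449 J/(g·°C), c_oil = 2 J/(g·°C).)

m ≈ 763 g

Setting the total heat transfer to zero:
m·0.449·(74.9 − 253) + 801·2·(74.9 − 36.8) = 0
-79.97 m = -61036
m = -61036/-79.97 ≈ 763.3 g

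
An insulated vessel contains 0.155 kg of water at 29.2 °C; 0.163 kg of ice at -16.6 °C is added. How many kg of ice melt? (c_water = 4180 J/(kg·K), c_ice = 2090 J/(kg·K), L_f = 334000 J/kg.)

m_melted ≈ 0.0397 kg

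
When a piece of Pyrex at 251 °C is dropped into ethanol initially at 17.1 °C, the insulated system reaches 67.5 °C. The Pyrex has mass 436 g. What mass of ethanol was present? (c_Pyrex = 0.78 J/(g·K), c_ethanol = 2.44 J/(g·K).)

Heat lost by the Pyrex = heat gained by the ethanol:
436×0.78×(251 − 67.5) = m×2.44×(67.5 − 17.1)
122.98 m = 62405  ⇒  m ≈ 507.5 g

m ≈ 507 g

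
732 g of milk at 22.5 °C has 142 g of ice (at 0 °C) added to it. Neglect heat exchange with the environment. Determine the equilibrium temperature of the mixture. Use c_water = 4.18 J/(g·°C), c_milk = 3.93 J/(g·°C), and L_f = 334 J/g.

T_f ≈ 5.0 °C

Energy balance with sensible and latent terms:
latent heat to melt: 142×334 = 47428; meltwater 0→T: 142×4.18×T = 593.56 T; milk cools: 732×3.93×(T − 22.5) = 2876.8(T − 22.5)
3470.3 T = 64727 − 47428 = 17299
T ≈ 4.98 °C (positive, so assuming full melt was valid).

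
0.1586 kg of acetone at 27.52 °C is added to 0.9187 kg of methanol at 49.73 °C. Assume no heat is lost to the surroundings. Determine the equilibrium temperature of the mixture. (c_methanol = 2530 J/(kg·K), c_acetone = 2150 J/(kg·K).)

T_f ≈ 46.9 °C

Setting the total heat transfer to zero:
0.9187×2530×(T − 49.73) + 0.1586×2150×(T − 27.52) = 0
(2324.3 + 340.99) T = 2324.3×49.73 + 340.99×27.52
T ≈ 46.89 °C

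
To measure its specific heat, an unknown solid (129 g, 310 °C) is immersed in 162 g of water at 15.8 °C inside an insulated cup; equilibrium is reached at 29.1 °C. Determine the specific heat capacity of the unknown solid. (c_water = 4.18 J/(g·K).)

c ≈ 0.249 J/(g·K)

Heat gained plus heat lost sum to zero:
129×c×(29.1 − 310) + 162×4.18×(29.1 − 15.8) = 0
-36236 c = -9006.2
c = -9006.2/-36236 ≈ 0.2485 J/(g·K)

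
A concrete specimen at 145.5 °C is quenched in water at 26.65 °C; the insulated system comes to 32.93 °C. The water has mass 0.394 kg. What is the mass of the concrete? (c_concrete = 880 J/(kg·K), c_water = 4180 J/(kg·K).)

m ≈ 0.104 kg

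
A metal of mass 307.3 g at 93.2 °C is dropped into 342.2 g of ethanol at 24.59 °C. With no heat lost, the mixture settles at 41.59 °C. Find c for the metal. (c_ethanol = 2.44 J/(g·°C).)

c ≈ 0.895 J/(g·°C)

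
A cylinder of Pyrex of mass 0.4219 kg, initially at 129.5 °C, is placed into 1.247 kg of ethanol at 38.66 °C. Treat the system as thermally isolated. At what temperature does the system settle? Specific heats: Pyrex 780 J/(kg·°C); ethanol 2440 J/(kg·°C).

Set heat shed by the hot body equal to heat absorbed by the cold body:
0.4219·780·(129.5 − T) = 1.247·2440·(T − 38.66)
329.08(129.5 − T) = 3042.7(T − 38.66)
3371.8 T = 160246  ⇒  T ≈ 47.53 °C

T_f ≈ 47.5 °C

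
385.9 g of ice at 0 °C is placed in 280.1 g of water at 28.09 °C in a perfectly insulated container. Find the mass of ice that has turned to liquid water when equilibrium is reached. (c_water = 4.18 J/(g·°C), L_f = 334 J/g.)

Heat available from the water dropping to 0 °C: 280.1·4.18·28.09 = 32888 J.
Fully melting the ice requires m_ice L_f = 385.9·334 = 128891 J.
That's not enough to melt it all — equilibrium is at 0 °C with ice remaining.
m_melted·334 = 32888  ⇒  m_melted ≈ 98.47 g.

m_melted ≈ 98.5 g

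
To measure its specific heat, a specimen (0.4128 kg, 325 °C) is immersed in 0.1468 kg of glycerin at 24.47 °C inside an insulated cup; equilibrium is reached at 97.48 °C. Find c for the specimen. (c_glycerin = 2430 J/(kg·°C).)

c ≈ 277 J/(kg·°C)

m_s c (T_s − T_f) = m_glycerin c_glycerin (T_f − T_0):
0.4128·c·(325 − 97.48) = 0.1468·2430·(97.48 − 24.47)
93.92 c = 26044  ⇒  c ≈ 277.3 J/(kg·°C)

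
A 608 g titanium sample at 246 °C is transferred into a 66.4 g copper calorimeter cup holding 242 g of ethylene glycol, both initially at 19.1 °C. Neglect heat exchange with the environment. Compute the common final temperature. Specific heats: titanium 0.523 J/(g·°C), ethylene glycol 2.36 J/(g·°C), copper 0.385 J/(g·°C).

Conservation of energy gives ΣQ = 0:
608*0.523*(T − 246) + 242*2.36*(T − 19.1) + 66.4*0.385*(T − 19.1) = 0
914.67 T = 89621
T = 89621/914.67 ≈ 97.98 °C

T_f ≈ 98.0 °C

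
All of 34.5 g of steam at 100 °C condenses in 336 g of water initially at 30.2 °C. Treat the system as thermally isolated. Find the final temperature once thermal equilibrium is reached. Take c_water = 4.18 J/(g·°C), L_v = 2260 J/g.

T_f ≈ 87.0 °C

Energy conservation, ΣQ = 0:
condense steam: −34.5×2260 = −77970
  condensed water 100 °C→T: 144.21(T − 100)
  original water: 1404.5(T − 30.2)
1548.7 T = 77970 + 14421 + 42415 = 134806
T ≈ 87.05 °C (< 100 °C, so full condensation is consistent).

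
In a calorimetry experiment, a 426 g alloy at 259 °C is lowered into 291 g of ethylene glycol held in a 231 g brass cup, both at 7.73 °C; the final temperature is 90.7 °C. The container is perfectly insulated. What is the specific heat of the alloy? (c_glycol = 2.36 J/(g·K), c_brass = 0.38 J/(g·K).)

Let T be the final temperature. ΣQ_i = 0:
426×c×(90.7 − 259) + 291×2.36×(90.7 − 7.73) + 231×0.38×(90.7 − 7.73) = 0
-71696 c = -64264
c = -64264/-71696 ≈ 0.8963 J/(g·K)

c ≈ 0.896 J/(g·K)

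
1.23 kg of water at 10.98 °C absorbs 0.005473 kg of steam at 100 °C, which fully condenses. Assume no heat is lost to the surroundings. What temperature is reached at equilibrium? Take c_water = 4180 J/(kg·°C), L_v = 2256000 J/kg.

T_f ≈ 13.8 °C

Conservation of energy gives ΣQ = 0:
latent heat released on condensation: 0.005473×2256000 = 12347
  condensate cools 100→T: 0.005473×4180×(T − 100) = 22.88(T − 100)
  original water: 5141.4(T − 10.98)
5164.3 T = 12347 + 2287.7 + 56453 = 71087
T ≈ 13.77 °C, under the boiling point, so the assumption holds.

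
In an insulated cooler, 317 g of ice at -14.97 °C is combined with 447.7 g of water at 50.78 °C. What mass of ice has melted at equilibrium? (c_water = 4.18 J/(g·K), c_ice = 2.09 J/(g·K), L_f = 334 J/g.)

m_melted ≈ 255 g

Cooling the water to 0 °C releases 447.7×4.18×50.78 = 95029 J.
Warming the ice to 0 °C takes 317×2.09×14.97 = 9918.1 J, leaving 85111 J for melting.
Melting all 317 g of ice would need 317×334 = 105878 J.
That's not enough to melt it all — equilibrium is at 0 °C with ice remaining.
m_melted×334 = 85111  ⇒  m_melted ≈ 254.8 g.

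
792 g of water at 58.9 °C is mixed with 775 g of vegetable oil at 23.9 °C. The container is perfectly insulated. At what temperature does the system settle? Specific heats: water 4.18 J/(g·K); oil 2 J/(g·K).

T_f ≈ 47.7 °C

With ΣQ=0 the equilibrium temperature is the m·c-weighted mean:
T_f = (3310.6·58.9 + 1550·23.9) / (3310.6 + 1550)
    = 232037 / 4860.6 ≈ 47.74 °C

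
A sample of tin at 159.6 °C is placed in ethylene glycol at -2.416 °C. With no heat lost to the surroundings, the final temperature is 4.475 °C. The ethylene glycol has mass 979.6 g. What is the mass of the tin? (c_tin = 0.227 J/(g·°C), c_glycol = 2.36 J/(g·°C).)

Energy conservation, ΣQ = 0:
m·0.227·(4.475 − 159.6) + 979.6·2.36·(4.475 − (-2.416)) = 0
-35.21 m = -15931
m = -15931/-35.21 ≈ 452.4 g

m ≈ 452 g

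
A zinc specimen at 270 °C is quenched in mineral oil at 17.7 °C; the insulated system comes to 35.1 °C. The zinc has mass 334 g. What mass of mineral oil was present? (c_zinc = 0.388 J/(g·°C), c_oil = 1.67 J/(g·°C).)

m ≈ 1050 g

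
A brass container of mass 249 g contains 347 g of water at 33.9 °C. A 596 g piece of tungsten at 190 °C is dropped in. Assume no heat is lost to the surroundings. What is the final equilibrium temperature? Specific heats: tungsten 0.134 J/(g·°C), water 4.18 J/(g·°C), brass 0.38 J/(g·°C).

T_f ≈ 41.6 °C

Heat gained plus heat lost sum to zero:
596*0.134*(T − 190) + 347*4.18*(T − 33.9) + 249*0.38*(T − 33.9) = 0
79.86(T − 190) + 1450.5(T − 33.9) + 94.62(T − 33.9) = 0
1624.9 T = 67552
T = 67552/1624.9 ≈ 41.57 °C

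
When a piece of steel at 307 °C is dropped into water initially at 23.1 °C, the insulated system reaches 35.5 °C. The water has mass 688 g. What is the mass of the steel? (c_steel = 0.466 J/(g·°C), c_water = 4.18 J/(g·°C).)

m ≈ 282 g

Heat lost by the steel = heat gained by the water:
m×0.466×(307 − 35.5) = 688×4.18×(35.5 − 23.1)
126.52 m = 35660  ⇒  m ≈ 281.9 g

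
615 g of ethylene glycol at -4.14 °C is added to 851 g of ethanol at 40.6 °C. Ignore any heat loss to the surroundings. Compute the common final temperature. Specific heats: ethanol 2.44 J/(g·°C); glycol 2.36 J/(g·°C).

T_f ≈ 22.2 °C

Net heat exchanged in the isolated system is zero:
851×2.44×(T − 40.6) + 615×2.36×(T − (-4.14)) = 0
(2076.4 + 1451.4) T = 2076.4×40.6 + 1451.4×(-4.14)
T ≈ 22.19 °C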